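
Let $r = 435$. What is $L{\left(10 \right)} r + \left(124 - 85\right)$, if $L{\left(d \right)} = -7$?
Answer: $-3006$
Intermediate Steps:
$L{\left(10 \right)} r + \left(124 - 85\right) = \left(-7\right) 435 + \left(124 - 85\right) = -3045 + 39 = -3006$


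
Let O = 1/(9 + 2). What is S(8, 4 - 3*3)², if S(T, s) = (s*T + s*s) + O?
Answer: 26896/121 ≈ 222.28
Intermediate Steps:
O = 1/11 ≈ 0.090909
S(T, s) = 1/11 + s² + T*s (S(T, s) = (s*T + s*s) + 1/11 = (T*s + s²) + 1/11 = (s² + T*s) + 1/11 = 1/11 + s² + T*s)
S(8, 4 - 3*3)² = (1/11 + (4 - 3*3)² + 8*(4 - 3*3))² = (1/11 + (4 - 9)² + 8*(4 - 9))² = (1/11 + (-5)² + 8*(-5))² = (1/11 + 25 - 40)² = (-164/11)² = 26896/121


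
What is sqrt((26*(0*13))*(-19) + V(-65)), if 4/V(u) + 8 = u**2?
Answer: 2*sqrt(4217)/4217 ≈ 0.030798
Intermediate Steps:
V(u) = 4/(-8 + u**2)
sqrt((26*(0*13))*(-19) + V(-65)) = sqrt((26*(0*13))*(-19) + 4/(-8 + (-65)**2)) = sqrt((26*0)*(-19) + 4/(-8 + 4225)) = sqrt(0*(-19) + 4/4217) = sqrt(0 + 4*(1/4217)) = sqrt(0 + 4/4217) = sqrt(4/4217) = 2*sqrt(4217)/4217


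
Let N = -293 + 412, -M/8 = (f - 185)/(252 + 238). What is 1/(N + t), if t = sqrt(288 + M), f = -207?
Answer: 595/69333 - 8*sqrt(115)/69333 ≈ 0.0073444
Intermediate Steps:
M = 32/5 (M = -8*(-207 - 185)/(252 + 238) = -(-3136)/490 = -8*(-4/5) = 32/5 ≈ 6.4000)
N = 119
t = 8*sqrt(115)/5 (t = sqrt(288 + 32/5) = sqrt(1472/5) = 8*sqrt(115)/5 ≈ 17.158)
1/(N + t) = 1/(119 + 8*sqrt(115)/5)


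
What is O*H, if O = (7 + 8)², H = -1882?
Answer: -423450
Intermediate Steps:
O = 225 (O = 15² = 225)
O*H = 225*(-1882) = -423450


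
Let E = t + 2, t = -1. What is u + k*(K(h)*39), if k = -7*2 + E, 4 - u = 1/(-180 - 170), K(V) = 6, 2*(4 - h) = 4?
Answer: -1063299/350 ≈ -3038.0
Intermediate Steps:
h = 2 (h = 4 - ½*4 = 4 - 2 = 2)
u = 1401/350 (u = 4 - 1/(-180 - 170) = 4 - 1/(-350) = 4 - 1*(-1/350) = 4 + 1/350 = 1401/350 ≈ 4.0029)
E = 1 (E = -1 + 2 = 1)
k = -13 (k = -7*2 + 1 = -14 + 1 = -13)
u + k*(K(h)*39) = 1401/350 - 78*39 = 1401/350 - 13*234 = 1401/350 - 3042 = -1063299/350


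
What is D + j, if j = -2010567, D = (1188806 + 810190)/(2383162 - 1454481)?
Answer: -1867173373131/928681 ≈ -2.0106e+6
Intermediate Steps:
D = 1998996/928681 ≈ 2.1525
D + j = 1998996/928681 - 2010567 = -1867173373131/928681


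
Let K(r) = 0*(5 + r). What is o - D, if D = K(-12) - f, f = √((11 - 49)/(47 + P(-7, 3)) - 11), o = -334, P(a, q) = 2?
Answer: -334 + I*√577/7 ≈ -334.0 + 3.4315*I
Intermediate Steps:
K(r) = 0
f = I*√577/7 (f = √((11 - 49)/(47 + 2) - 11) = √(-38/49 - 11) = √(-577/49) = I*√577/7 ≈ 3.4315*I)
D = -I*√577/7 (D = 0 - I*√577/7 = -I*√577/7 ≈ -3.4315*I)
o - D = -334 - (-1)*I*√577/7 = -334 + I*√577/7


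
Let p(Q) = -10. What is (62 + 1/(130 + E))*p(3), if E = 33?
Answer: -101070/163 ≈ -620.06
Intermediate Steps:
(62 + 1/(130 + E))*p(3) = (62 + 1/(130 + 33))*(-10) = (62 + 1/163)*(-10) = (10107/163)*(-10) = -101070/163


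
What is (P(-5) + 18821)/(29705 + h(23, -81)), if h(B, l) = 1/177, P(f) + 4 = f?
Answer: 1664862/2628893 ≈ 0.63329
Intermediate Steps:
P(f) = -4 + f
h(B, l) = 1/177
(P(-5) + 18821)/(29705 + h(23, -81)) = ((-4 - 5) + 18821)/(29705 + 1/177) = (-9 + 18821)/(5257786/177) = 18812*(177/5257786) = 1664862/2628893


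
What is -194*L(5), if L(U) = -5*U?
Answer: 4850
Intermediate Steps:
-194*L(5) = -(-970)*5 = -194*(-25) = 4850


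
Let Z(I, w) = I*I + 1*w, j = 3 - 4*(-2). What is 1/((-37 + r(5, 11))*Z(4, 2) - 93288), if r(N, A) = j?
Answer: -1/93756 ≈ -1.0666e-5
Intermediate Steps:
j = 11 (j = 3 + 8 = 11)
Z(I, w) = w + I² (Z(I, w) = I² + w = w + I²)
r(N, A) = 11
1/((-37 + r(5, 11))*Z(4, 2) - 93288) = 1/((-37 + 11)*(2 + 4²) - 93288) = 1/(-26*(2 + 16) - 93288) = 1/(-26*18 - 93288) = 1/(-468 - 93288) = 1/(-93756) = -1/93756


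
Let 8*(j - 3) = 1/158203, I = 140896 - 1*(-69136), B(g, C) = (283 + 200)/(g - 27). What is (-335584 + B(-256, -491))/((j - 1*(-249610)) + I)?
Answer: -120197266826120/164631781405123 ≈ -0.73010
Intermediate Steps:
B(g, C) = 483/(-27 + g)
I = 210032 (I = 140896 + 69136 = 210032)
j = 3796873/1265624 (j = 3 + (⅛)/158203 = 3 + (⅛)*(1/158203) = 3 + 1/1265624 = 3796873/1265624 ≈ 3.0000)
(-335584 + B(-256, -491))/((j - 1*(-249610)) + I) = (-335584 + 483/(-27 - 256))/((3796873/1265624 - 1*(-249610)) + 210032) = (-335584 + 483/(-283))/((3796873/1265624 + 249610) + 210032) = (-335584 + 483*(-1/283))/(315916203513/1265624 + 210032) = (-335584 - 483/283)/(581737743481/1265624) = -94970755/283*1265624/581737743481 = -120197266826120/164631781405123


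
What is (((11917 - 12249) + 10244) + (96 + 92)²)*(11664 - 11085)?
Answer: 26203224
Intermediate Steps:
(((11917 - 12249) + 10244) + (96 + 92)²)*(11664 - 11085) = ((-332 + 10244) + 188²)*579 = (9912 + 35344)*579 = 45256*579 = 26203224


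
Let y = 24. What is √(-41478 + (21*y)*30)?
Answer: I*√26358 ≈ 162.35*I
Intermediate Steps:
√(-41478 + (21*y)*30) = √(-41478 + (21*24)*30) = √(-41478 + 504*30) = √(-41478 + 15120) = √(-26358) = I*√26358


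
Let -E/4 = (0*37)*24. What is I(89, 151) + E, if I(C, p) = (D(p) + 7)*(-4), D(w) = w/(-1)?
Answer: 576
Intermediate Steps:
D(w) = -w (D(w) = w*(-1) = -w)
I(C, p) = -28 + 4*p (I(C, p) = (-p + 7)*(-4) = (7 - p)*(-4) = -28 + 4*p)
E = 0 (E = -4*0*37*24 = -0*24 = -4*0 = 0)
I(89, 151) + E = (-28 + 4*151) + 0 = (-28 + 604) + 0 = 576 + 0 = 576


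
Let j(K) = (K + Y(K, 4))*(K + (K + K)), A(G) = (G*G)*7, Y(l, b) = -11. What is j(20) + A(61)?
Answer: 26587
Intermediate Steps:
A(G) = 7*G² (A(G) = G²*7 = 7*G²)
j(K) = 3*K*(-11 + K) (j(K) = (K - 11)*(K + (K + K)) = (-11 + K)*(K + 2*K) = (-11 + K)*(3*K) = 3*K*(-11 + K))
j(20) + A(61) = 3*20*(-11 + 20) + 7*61² = 3*20*9 + 7*3721 = 540 + 26047 = 26587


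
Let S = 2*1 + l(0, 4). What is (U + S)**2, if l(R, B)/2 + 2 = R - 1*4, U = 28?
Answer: 324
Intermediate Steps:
l(R, B) = -12 + 2*R (l(R, B) = -4 + 2*(R - 1*4) = -4 + 2*(R - 4) = -4 + 2*(-4 + R) = -4 + (-8 + 2*R) = -12 + 2*R)
S = -10 (S = 2*1 + (-12 + 2*0) = 2 + (-12 + 0) = 2 - 12 = -10)
(U + S)**2 = (28 - 10)**2 = 18**2 = 324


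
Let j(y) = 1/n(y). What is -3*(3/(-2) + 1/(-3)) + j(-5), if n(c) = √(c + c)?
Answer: 11/2 - I*√10/10 ≈ 5.5 - 0.31623*I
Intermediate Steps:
n(c) = √2*√c (n(c) = √(2*c) = √2*√c)
j(y) = √2/(2*√y) (j(y) = 1/(√2*√y) = √2/(2*√y))
-3*(3/(-2) + 1/(-3)) + j(-5) = -3*(3/(-2) + 1/(-3)) + √2/(2*√(-5)) = -3*(3*(-½) + 1*(-⅓)) + √2*(-I*√5/5)/2 = -3*(-3/2 - ⅓) - I*√10/10 = -3*(-11/6) - I*√10/10 = 11/2 - I*√10/10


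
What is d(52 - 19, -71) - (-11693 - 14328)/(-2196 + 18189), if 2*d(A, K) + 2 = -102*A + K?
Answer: -54947885/31986 ≈ -1717.9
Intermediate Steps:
d(A, K) = -1 + K/2 - 51*A (d(A, K) = -1 + (-102*A + K)/2 = -1 + (K - 102*A)/2 = -1 + (K/2 - 51*A) = -1 + K/2 - 51*A)
d(52 - 19, -71) - (-11693 - 14328)/(-2196 + 18189) = (-1 + (½)*(-71) - 51*(52 - 19)) - (-11693 - 14328)/(-2196 + 18189) = (-1 - 71/2 - 51*33) - (-26021)/15993 = (-1 - 71/2 - 1683) - (-26021)/15993 = -3439/2 - 1*(-26021/15993) = -3439/2 + 26021/15993 = -54947885/31986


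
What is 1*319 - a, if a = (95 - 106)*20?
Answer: 539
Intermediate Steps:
a = -220 (a = -11*20 = -220)
1*319 - a = 1*319 - 1*(-220) = 319 + 220 = 539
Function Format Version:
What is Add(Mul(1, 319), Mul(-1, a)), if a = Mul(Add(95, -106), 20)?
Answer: 539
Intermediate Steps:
a = -220 (a = Mul(-11, 20) = -220)
Add(Mul(1, 319), Mul(-1, a)) = Add(Mul(1, 319), Mul(-1, -220)) = Add(319, 220) = 539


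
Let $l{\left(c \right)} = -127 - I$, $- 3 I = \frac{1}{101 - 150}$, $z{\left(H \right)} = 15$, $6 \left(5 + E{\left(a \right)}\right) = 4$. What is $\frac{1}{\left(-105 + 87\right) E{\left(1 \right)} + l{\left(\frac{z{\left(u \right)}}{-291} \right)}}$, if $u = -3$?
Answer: $- \frac{147}{7204} \approx -0.020405$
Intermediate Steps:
$E{\left(a \right)} = - \frac{13}{3}$ ($E{\left(a \right)} = -5 + \frac{1}{6} \cdot 4 = -5 + \frac{2}{3} = - \frac{13}{3}$)
$I = \frac{1}{147}$ ($I = - \frac{1}{3 \left(101 - 150\right)} = - \frac{1}{3 \left(-49\right)} = \left(- \frac{1}{3}\right) \left(- \frac{1}{49}\right) = \frac{1}{147} \approx 0.0068027$)
$l{\left(c \right)} = - \frac{18670}{147}$ ($l{\left(c \right)} = -127 - \frac{1}{147} = - \frac{18670}{147}$)
$\frac{1}{\left(-105 + 87\right) E{\left(1 \right)} + l{\left(\frac{z{\left(u \right)}}{-291} \right)}} = \frac{1}{\left(-105 + 87\right) \left(- \frac{13}{3}\right) - \frac{18670}{147}} = \frac{1}{\left(-18\right) \left(- \frac{13}{3}\right) - \frac{18670}{147}} = \frac{1}{78 - \frac{18670}{147}} = \frac{1}{- \frac{7204}{147}} = - \frac{147}{7204}$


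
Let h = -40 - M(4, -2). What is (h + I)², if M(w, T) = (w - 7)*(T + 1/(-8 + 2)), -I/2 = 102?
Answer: 251001/4 ≈ 62750.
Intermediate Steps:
I = -204 (I = -2*102 = -204)
M(w, T) = (-7 + w)*(-⅙ + T) (M(w, T) = (-7 + w)*(T + 1/(-6)) = (-7 + w)*(T - ⅙) = (-7 + w)*(-⅙ + T))
h = -93/2 (h = -40 - (7/6 - 7*(-2) - ⅙*4 - 2*4) = -40 - (7/6 + 14 - ⅔ - 8) = -40 - 1*13/2 = -40 - 13/2 = -93/2 ≈ -46.500)
(h + I)² = (-93/2 - 204)² = (-501/2)² = 251001/4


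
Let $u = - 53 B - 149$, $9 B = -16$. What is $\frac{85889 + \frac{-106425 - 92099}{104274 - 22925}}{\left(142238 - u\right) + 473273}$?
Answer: $\frac{62881071633}{450680944108} \approx 0.13952$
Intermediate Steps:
$B = - \frac{16}{9}$ ($B = \frac{1}{9} \left(-16\right) = - \frac{16}{9} \approx -1.7778$)
$u = - \frac{493}{9}$ ($u = \left(-53\right) \left(- \frac{16}{9}\right) - 149 = \frac{848}{9} - 149 = - \frac{493}{9} \approx -54.778$)
$\frac{85889 + \frac{-106425 - 92099}{104274 - 22925}}{\left(142238 - u\right) + 473273} = \frac{85889 + \frac{-106425 - 92099}{104274 - 22925}}{\left(142238 - - \frac{493}{9}\right) + 473273} = \frac{85889 - \frac{198524}{81349}}{\left(142238 + \frac{493}{9}\right) + 473273} = \frac{85889 - \frac{198524}{81349}}{\frac{1280635}{9} + 473273} = \frac{85889 - \frac{198524}{81349}}{\frac{5540092}{9}} = \frac{6986785737}{81349} \cdot \frac{9}{5540092} = \frac{62881071633}{450680944108}$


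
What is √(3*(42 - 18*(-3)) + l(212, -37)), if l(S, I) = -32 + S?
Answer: 6*√13 ≈ 21.633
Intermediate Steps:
√(3*(42 - 18*(-3)) + l(212, -37)) = √(3*(42 - 18*(-3)) + (-32 + 212)) = √(3*(42 + 54) + 180) = √(3*96 + 180) = √(288 + 180) = √468 = 6*√13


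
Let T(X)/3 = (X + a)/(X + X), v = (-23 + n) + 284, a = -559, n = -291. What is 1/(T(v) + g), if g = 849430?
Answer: 20/16989189 ≈ 1.1772e-6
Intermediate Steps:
v = -30 (v = (-23 - 291) + 284 = -314 + 284 = -30)
T(X) = 3*(-559 + X)/(2*X) (T(X) = 3*((X - 559)/(X + X)) = 3*((-559 + X)/((2*X))) = 3*((-559 + X)*(1/(2*X))) = 3*((-559 + X)/(2*X)) = 3*(-559 + X)/(2*X))
1/(T(v) + g) = 1/((3/2)*(-559 - 30)/(-30) + 849430) = 1/((3/2)*(-1/30)*(-589) + 849430) = 1/(589/20 + 849430) = 1/(16989189/20) = 20/16989189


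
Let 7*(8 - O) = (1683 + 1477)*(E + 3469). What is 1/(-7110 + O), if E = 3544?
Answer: -7/22210794 ≈ -3.1516e-7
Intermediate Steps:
O = -22161024/7 (O = 8 - (1683 + 1477)*(3544 + 3469)/7 = 8 - 3160*7013/7 = 8 - 1/7*22161080 = 8 - 22161080/7 = -22161024/7 ≈ -3.1659e+6)
1/(-7110 + O) = 1/(-7110 - 22161024/7) = 1/(-22210794/7) = -7/22210794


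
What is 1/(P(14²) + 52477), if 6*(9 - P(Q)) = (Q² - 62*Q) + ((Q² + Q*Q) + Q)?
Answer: 3/105812 ≈ 2.8352e-5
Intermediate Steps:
P(Q) = 9 - Q²/2 + 61*Q/6 (P(Q) = 9 - ((Q² - 62*Q) + ((Q² + Q*Q) + Q))/6 = 9 - ((Q² - 62*Q) + ((Q² + Q²) + Q))/6 = 9 - ((Q² - 62*Q) + (2*Q² + Q))/6 = 9 - ((Q² - 62*Q) + (Q + 2*Q²))/6 = 9 - (-61*Q + 3*Q²)/6 = 9 + (-Q²/2 + 61*Q/6) = 9 - Q²/2 + 61*Q/6)
1/(P(14²) + 52477) = 1/((9 - (14²)²/2 + (61/6)*14²) + 52477) = 1/((9 - ½*196² + (61/6)*196) + 52477) = 1/((9 - ½*38416 + 5978/3) + 52477) = 1/((9 - 19208 + 5978/3) + 52477) = 1/(-51619/3 + 52477) = 1/(105812/3) = 3/105812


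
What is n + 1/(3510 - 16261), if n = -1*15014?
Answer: -191443515/12751 ≈ -15014.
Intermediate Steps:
n = -15014
n + 1/(3510 - 16261) = -15014 + 1/(3510 - 16261) = -15014 + 1/(-12751) = -15014 - 1/12751 = -191443515/12751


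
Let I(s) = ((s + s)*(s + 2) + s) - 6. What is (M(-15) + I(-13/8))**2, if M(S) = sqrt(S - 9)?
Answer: 55513/1024 - 283*I*sqrt(6)/8 ≈ 54.212 - 86.651*I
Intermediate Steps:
M(S) = sqrt(-9 + S)
I(s) = -6 + s + 2*s*(2 + s) (I(s) = ((2*s)*(2 + s) + s) - 6 = (2*s*(2 + s) + s) - 6 = (s + 2*s*(2 + s)) - 6 = -6 + s + 2*s*(2 + s))
(M(-15) + I(-13/8))**2 = (sqrt(-9 - 15) + (-6 + 2*(-13/8)**2 + 5*(-13/8)))**2 = (sqrt(-24) + (-6 + 2*(-13*1/8)**2 + 5*(-13*1/8)))**2 = (2*I*sqrt(6) + (-6 + 2*(-13/8)**2 + 5*(-13/8)))**2 = (2*I*sqrt(6) + (-6 + 2*(169/64) - 65/8))**2 = (2*I*sqrt(6) + (-6 + 169/32 - 65/8))**2 = (2*I*sqrt(6) - 283/32)**2 = (-283/32 + 2*I*sqrt(6))**2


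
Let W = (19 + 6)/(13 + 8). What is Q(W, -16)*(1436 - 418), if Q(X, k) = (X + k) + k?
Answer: -658646/21 ≈ -31364.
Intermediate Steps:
W = 25/21 ≈ 1.1905
Q(X, k) = X + 2*k
Q(W, -16)*(1436 - 418) = (25/21 + 2*(-16))*(1436 - 418) = (25/21 - 32)*1018 = -647/21*1018 = -658646/21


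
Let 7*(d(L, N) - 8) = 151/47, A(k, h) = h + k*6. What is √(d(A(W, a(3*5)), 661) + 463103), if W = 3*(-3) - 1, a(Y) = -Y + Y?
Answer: √50127647430/329 ≈ 680.52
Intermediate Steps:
a(Y) = 0
W = -10 (W = -9 - 1 = -10)
A(k, h) = h + 6*k
d(L, N) = 2783/329 (d(L, N) = 8 + (151/47)/7 = 8 + (151*(1/47))/7 = 8 + (⅐)*(151/47) = 8 + 151/329 = 2783/329)
√(d(A(W, a(3*5)), 661) + 463103) = √(2783/329 + 463103) = √(152363670/329) = √50127647430/329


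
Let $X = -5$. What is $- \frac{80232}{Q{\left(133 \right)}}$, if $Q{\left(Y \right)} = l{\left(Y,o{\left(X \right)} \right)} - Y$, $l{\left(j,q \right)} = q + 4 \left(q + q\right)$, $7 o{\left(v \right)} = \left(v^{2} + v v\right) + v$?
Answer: $\frac{280812}{263} \approx 1067.7$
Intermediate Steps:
$o{\left(v \right)} = \frac{v}{7} + \frac{2 v^{2}}{7}$ ($o{\left(v \right)} = \frac{\left(v^{2} + v v\right) + v}{7} = \frac{\left(v^{2} + v^{2}\right) + v}{7} = \frac{2 v^{2} + v}{7} = \frac{v + 2 v^{2}}{7} = \frac{v}{7} + \frac{2 v^{2}}{7}$)
$l{\left(j,q \right)} = 9 q$ ($l{\left(j,q \right)} = q + 4 \cdot 2 q = q + 8 q = 9 q$)
$Q{\left(Y \right)} = \frac{405}{7} - Y$ ($Q{\left(Y \right)} = 9 \cdot \frac{1}{7} \left(-5\right) \left(1 + 2 \left(-5\right)\right) - Y = 9 \cdot \frac{1}{7} \left(-5\right) \left(1 - 10\right) - Y = 9 \cdot \frac{1}{7} \left(-5\right) \left(-9\right) - Y = 9 \cdot \frac{45}{7} - Y = \frac{405}{7} - Y$)
$- \frac{80232}{Q{\left(133 \right)}} = - \frac{80232}{\frac{405}{7} - 133} = - \frac{80232}{- \frac{526}{7}} = \left(-80232\right) \left(- \frac{7}{526}\right) = \frac{280812}{263}$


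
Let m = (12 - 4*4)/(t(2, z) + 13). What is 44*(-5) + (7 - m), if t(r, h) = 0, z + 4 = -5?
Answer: -2765/13 ≈ -212.69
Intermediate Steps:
z = -9 (z = -4 - 5 = -9)
m = -4/13 (m = (12 - 4*4)/(0 + 13) = (12 - 16)/13 = -4*1/13 = -4/13 ≈ -0.30769)
44*(-5) + (7 - m) = 44*(-5) + (7 - 1*(-4/13)) = -220 + (7 + 4/13) = -220 + 95/13 = -2765/13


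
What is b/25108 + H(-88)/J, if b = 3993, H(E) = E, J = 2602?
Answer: 4090141/32665508 ≈ 0.12521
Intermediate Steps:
b/25108 + H(-88)/J = 3993/25108 - 88/2602 = 3993*(1/25108) - 88*1/2602 = 3993/25108 - 44/1301 = 4090141/32665508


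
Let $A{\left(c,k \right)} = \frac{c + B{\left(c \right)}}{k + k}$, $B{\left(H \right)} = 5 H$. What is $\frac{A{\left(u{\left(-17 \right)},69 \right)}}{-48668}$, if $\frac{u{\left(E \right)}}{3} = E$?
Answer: $\frac{51}{1119364} \approx 4.5562 \cdot 10^{-5}$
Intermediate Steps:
$u{\left(E \right)} = 3 E$
$A{\left(c,k \right)} = \frac{3 c}{k}$ ($A{\left(c,k \right)} = \frac{c + 5 c}{k + k} = \frac{6 c}{2 k} = 6 c \frac{1}{2 k} = \frac{3 c}{k}$)
$\frac{A{\left(u{\left(-17 \right)},69 \right)}}{-48668} = \frac{3 \cdot 3 \left(-17\right) \frac{1}{69}}{-48668} = 3 \left(-51\right) \frac{1}{69} \left(- \frac{1}{48668}\right) = \left(- \frac{51}{23}\right) \left(- \frac{1}{48668}\right) = \frac{51}{1119364}$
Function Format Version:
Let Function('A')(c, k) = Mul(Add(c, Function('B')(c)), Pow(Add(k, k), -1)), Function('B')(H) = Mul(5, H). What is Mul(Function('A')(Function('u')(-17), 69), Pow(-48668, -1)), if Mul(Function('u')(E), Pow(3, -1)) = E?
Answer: Rational(51, 1119364) ≈ 4.5562e-5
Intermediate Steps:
Function('u')(E) = Mul(3, E)
Function('A')(c, k) = Mul(3, c, Pow(k, -1)) (Function('A')(c, k) = Mul(Add(c, Mul(5, c)), Pow(Add(k, k), -1)) = Mul(Mul(6, c), Pow(Mul(2, k), -1)) = Mul(Mul(6, c), Mul(Rational(1, 2), Pow(k, -1))) = Mul(3, c, Pow(k, -1)))
Mul(Function('A')(Function('u')(-17), 69), Pow(-48668, -1)) = Mul(Mul(3, Mul(3, -17), Pow(69, -1)), Pow(-48668, -1)) = Mul(Mul(3, -51, Rational(1, 69)), Rational(-1, 48668)) = Mul(Rational(-51, 23), Rational(-1, 48668)) = Rational(51, 1119364)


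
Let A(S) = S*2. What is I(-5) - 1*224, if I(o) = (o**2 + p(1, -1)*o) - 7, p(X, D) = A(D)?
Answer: -196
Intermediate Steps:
A(S) = 2*S
p(X, D) = 2*D
I(o) = -7 + o**2 - 2*o (I(o) = (o**2 + (2*(-1))*o) - 7 = (o**2 - 2*o) - 7 = -7 + o**2 - 2*o)
I(-5) - 1*224 = (-7 + (-5)**2 - 2*(-5)) - 1*224 = (-7 + 25 + 10) - 224 = 28 - 224 = -196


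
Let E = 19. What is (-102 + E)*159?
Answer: -13197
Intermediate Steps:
(-102 + E)*159 = (-102 + 19)*159 = -83*159 = -13197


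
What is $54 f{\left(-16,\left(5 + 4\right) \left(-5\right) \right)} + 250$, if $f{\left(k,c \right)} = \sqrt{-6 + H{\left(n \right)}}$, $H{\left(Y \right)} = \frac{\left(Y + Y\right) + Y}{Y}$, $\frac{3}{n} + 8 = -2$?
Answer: $250 + 54 i \sqrt{3} \approx 250.0 + 93.531 i$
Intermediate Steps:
$n = - \frac{3}{10}$ ($n = \frac{3}{-8 - 2} = \frac{3}{-10} = 3 \left(- \frac{1}{10}\right) = - \frac{3}{10} \approx -0.3$)
$H{\left(Y \right)} = 3$ ($H{\left(Y \right)} = \frac{2 Y + Y}{Y} = \frac{3 Y}{Y} = 3$)
$f{\left(k,c \right)} = i \sqrt{3}$ ($f{\left(k,c \right)} = \sqrt{-6 + 3} = \sqrt{-3} = i \sqrt{3}$)
$54 f{\left(-16,\left(5 + 4\right) \left(-5\right) \right)} + 250 = 54 i \sqrt{3} + 250 = 250 + 54 i \sqrt{3}$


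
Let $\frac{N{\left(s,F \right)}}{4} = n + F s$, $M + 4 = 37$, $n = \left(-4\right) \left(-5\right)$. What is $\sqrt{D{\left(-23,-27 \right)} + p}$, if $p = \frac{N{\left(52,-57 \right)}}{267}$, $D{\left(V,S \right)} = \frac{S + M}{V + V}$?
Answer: $\frac{i \sqrt{1668196509}}{6141} \approx 6.651 i$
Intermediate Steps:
$n = 20$
$M = 33$ ($M = -4 + 37 = 33$)
$N{\left(s,F \right)} = 80 + 4 F s$ ($N{\left(s,F \right)} = 4 \left(20 + F s\right) = 80 + 4 F s$)
$D{\left(V,S \right)} = \frac{33 + S}{2 V}$ ($D{\left(V,S \right)} = \frac{S + 33}{V + V} = \frac{33 + S}{2 V}$)
$p = - \frac{11776}{267}$ ($p = \frac{80 + 4 \left(-57\right) 52}{267} = \left(80 - 11856\right) \frac{1}{267} = \left(-11776\right) \frac{1}{267} = - \frac{11776}{267} \approx -44.105$)
$\sqrt{D{\left(-23,-27 \right)} + p} = \sqrt{\frac{33 - 27}{2 \left(-23\right)} - \frac{11776}{267}} = \sqrt{\frac{1}{2} \left(- \frac{1}{23}\right) 6 - \frac{11776}{267}} = \sqrt{- \frac{3}{23} - \frac{11776}{267}} = \sqrt{- \frac{271649}{6141}} = \frac{i \sqrt{1668196509}}{6141}$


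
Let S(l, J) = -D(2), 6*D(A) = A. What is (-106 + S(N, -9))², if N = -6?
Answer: 101761/9 ≈ 11307.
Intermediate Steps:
D(A) = A/6
S(l, J) = -⅓ (S(l, J) = -2/6 = -1*⅓ = -⅓)
(-106 + S(N, -9))² = (-106 - ⅓)² = (-319/3)² = 101761/9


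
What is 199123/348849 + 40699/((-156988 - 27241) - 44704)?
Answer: 3487557812/8873672013 ≈ 0.39302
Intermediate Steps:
199123/348849 + 40699/((-156988 - 27241) - 44704) = 199123*(1/348849) + 40699/(-184229 - 44704) = 199123/348849 + 40699/(-228933) = 199123/348849 + 40699*(-1/228933) = 199123/348849 - 40699/228933 = 3487557812/8873672013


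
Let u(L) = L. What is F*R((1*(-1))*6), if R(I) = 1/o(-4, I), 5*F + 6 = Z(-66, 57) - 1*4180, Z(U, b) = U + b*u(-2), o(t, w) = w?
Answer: 2183/15 ≈ 145.53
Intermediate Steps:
Z(U, b) = U - 2*b (Z(U, b) = U + b*(-2) = U - 2*b)
F = -4366/5 (F = -6/5 + ((-66 - 2*57) - 1*4180)/5 = -6/5 + ((-66 - 114) - 4180)/5 = -6/5 + (-180 - 4180)/5 = -6/5 + (⅕)*(-4360) = -6/5 - 872 = -4366/5 ≈ -873.20)
R(I) = 1/I
F*R((1*(-1))*6) = -4366/(5*((1*(-1))*6)) = -4366/(5*((-1*6))) = -4366/5/(-6) = -4366/5*(-⅙) = 2183/15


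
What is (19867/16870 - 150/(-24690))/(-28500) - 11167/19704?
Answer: -46031686600909/81216251996250 ≈ -0.56678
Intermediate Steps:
(19867/16870 - 150/(-24690))/(-28500) - 11167/19704 = (19867*(1/16870) - 150*(-1/24690))*(-1/28500) - 11167*1/19704 = (19867/16870 + 5/823)*(-1/28500) - 11167/19704 = (16434891/13884010)*(-1/28500) - 11167/19704 = -5478297/131898095000 - 11167/19704 = -46031686600909/81216251996250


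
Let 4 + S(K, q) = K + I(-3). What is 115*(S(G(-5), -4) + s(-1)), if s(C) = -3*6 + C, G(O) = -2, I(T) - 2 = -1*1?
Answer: -2760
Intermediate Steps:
I(T) = 1 (I(T) = 2 - 1*1 = 2 - 1 = 1)
s(C) = -18 + C
S(K, q) = -3 + K (S(K, q) = -4 + (K + 1) = -4 + (1 + K) = -3 + K)
115*(S(G(-5), -4) + s(-1)) = 115*((-3 - 2) + (-18 - 1)) = 115*(-5 - 19) = 115*(-24) = -2760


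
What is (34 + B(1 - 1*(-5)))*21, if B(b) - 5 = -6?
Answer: 693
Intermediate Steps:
B(b) = -1 (B(b) = 5 - 6 = -1)
(34 + B(1 - 1*(-5)))*21 = (34 - 1)*21 = 33*21 = 693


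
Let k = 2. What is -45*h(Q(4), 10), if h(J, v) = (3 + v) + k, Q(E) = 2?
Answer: -675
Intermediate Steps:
h(J, v) = 5 + v (h(J, v) = (3 + v) + 2 = 5 + v)
-45*h(Q(4), 10) = -45*(5 + 10) = -45*15 = -675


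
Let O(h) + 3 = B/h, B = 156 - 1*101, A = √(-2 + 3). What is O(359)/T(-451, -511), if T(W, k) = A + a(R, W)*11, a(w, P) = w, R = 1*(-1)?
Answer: 511/1795 ≈ 0.28468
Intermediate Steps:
R = -1
A = 1 (A = √1 = 1)
T(W, k) = -10 (T(W, k) = 1 - 1*11 = 1 - 11 = -10)
B = 55 (B = 156 - 101 = 55)
O(h) = -3 + 55/h
O(359)/T(-451, -511) = (-3 + 55/359)/(-10) = (-3 + 55*(1/359))*(-⅒) = (-3 + 55/359)*(-⅒) = -1022/359*(-⅒) = 511/1795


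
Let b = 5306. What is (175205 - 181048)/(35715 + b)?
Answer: -5843/41021 ≈ -0.14244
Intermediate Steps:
(175205 - 181048)/(35715 + b) = (175205 - 181048)/(35715 + 5306) = -5843/41021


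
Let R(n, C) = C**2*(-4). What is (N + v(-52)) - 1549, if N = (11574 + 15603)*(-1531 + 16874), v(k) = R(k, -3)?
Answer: 416975126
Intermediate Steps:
R(n, C) = -4*C**2
v(k) = -36 (v(k) = -4*(-3)**2 = -4*9 = -36)
N = 416976711 (N = 27177*15343 = 416976711)
(N + v(-52)) - 1549 = (416976711 - 36) - 1549 = 416976675 - 1549 = 416975126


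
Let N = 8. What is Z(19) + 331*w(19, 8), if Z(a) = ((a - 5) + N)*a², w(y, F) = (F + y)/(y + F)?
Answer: 8273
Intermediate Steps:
w(y, F) = 1 (w(y, F) = (F + y)/(F + y) = 1)
Z(a) = a²*(3 + a) (Z(a) = ((a - 5) + 8)*a² = ((-5 + a) + 8)*a² = (3 + a)*a² = a²*(3 + a))
Z(19) + 331*w(19, 8) = 19²*(3 + 19) + 331*1 = 361*22 + 331 = 7942 + 331 = 8273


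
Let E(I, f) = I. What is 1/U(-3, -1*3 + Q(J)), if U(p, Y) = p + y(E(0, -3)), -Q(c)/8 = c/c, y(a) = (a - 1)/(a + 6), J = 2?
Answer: -6/19 ≈ -0.31579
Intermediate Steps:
y(a) = (-1 + a)/(6 + a)
Q(c) = -8 (Q(c) = -8*c/c = -8*1 = -8)
U(p, Y) = -⅙ + p (U(p, Y) = p + (-1 + 0)/(6 + 0) = p - 1/6 = p + (⅙)*(-1) = p - ⅙ = -⅙ + p)
1/U(-3, -1*3 + Q(J)) = 1/(-⅙ - 3) = 1/(-19/6) = -6/19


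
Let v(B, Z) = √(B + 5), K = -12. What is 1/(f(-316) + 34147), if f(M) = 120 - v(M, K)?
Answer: 34267/1174227600 + I*√311/1174227600 ≈ 2.9183e-5 + 1.5019e-8*I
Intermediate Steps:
v(B, Z) = √(5 + B)
f(M) = 120 - √(5 + M)
1/(f(-316) + 34147) = 1/((120 - √(5 - 316)) + 34147) = 1/((120 - √(-311)) + 34147) = 1/((120 - I*√311) + 34147) = 1/(34267 - I*√311)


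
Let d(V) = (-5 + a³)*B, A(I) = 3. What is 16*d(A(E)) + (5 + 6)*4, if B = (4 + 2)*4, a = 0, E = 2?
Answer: -1876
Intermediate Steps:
B = 24 (B = 6*4 = 24)
d(V) = -120 (d(V) = (-5 + 0³)*24 = (-5 + 0)*24 = -5*24 = -120)
16*d(A(E)) + (5 + 6)*4 = 16*(-120) + (5 + 6)*4 = -1920 + 11*4 = -1920 + 44 = -1876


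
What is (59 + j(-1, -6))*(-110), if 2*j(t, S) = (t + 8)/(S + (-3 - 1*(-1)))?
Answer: -51535/8 ≈ -6441.9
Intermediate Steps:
j(t, S) = (8 + t)/(2*(-2 + S)) (j(t, S) = ((t + 8)/(S + (-3 - 1*(-1))))/2 = ((8 + t)/(S + (-3 + 1)))/2 = ((8 + t)/(S - 2))/2 = ((8 + t)/(-2 + S))/2 = (8 + t)/(2*(-2 + S)))
(59 + j(-1, -6))*(-110) = (59 + (8 - 1)/(2*(-2 - 6)))*(-110) = (59 + (½)*7/(-8))*(-110) = (59 + (½)*(-⅛)*7)*(-110) = (59 - 7/16)*(-110) = (937/16)*(-110) = -51535/8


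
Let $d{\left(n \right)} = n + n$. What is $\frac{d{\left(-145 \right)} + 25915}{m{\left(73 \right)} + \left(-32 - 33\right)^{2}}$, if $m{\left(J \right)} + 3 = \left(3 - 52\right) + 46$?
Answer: $\frac{25625}{4219} \approx 6.0737$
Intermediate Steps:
$m{\left(J \right)} = -6$ ($m{\left(J \right)} = -3 + \left(\left(3 - 52\right) + 46\right) = -3 + \left(-49 + 46\right) = -3 - 3 = -6$)
$d{\left(n \right)} = 2 n$
$\frac{d{\left(-145 \right)} + 25915}{m{\left(73 \right)} + \left(-32 - 33\right)^{2}} = \frac{2 \left(-145\right) + 25915}{-6 + \left(-32 - 33\right)^{2}} = \frac{-290 + 25915}{-6 + \left(-65\right)^{2}} = \frac{25625}{-6 + 4225} = \frac{25625}{4219}$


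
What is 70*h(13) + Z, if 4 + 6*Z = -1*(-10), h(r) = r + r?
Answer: 1821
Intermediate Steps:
h(r) = 2*r
Z = 1 (Z = -⅔ + (-1*(-10))/6 = -⅔ + (⅙)*10 = -⅔ + 5/3 = 1)
70*h(13) + Z = 70*(2*13) + 1 = 70*26 + 1 = 1820 + 1 = 1821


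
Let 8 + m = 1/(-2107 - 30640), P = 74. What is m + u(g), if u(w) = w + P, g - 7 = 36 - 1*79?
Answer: 982409/32747 ≈ 30.000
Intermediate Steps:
g = -36 (g = 7 + (36 - 1*79) = 7 + (36 - 79) = 7 - 43 = -36)
m = -261977/32747 (m = -8 + 1/(-2107 - 30640) = -8 + 1/(-32747) = -8 - 1/32747 = -261977/32747 ≈ -8.0000)
u(w) = 74 + w (u(w) = w + 74 = 74 + w)
m + u(g) = -261977/32747 + (74 - 36) = -261977/32747 + 38 = 982409/32747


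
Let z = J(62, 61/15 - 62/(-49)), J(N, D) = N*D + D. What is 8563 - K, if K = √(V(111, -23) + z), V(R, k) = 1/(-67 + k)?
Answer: 8563 - √14813330/210 ≈ 8544.7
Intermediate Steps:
J(N, D) = D + D*N (J(N, D) = D*N + D = D + D*N)
z = 11757/35 (z = (61/15 - 62/(-49))*(1 + 62) = (61*(1/15) - 62*(-1/49))*63 = (61/15 + 62/49)*63 = (3919/735)*63 = 11757/35 ≈ 335.91)
K = √14813330/210 (K = √(1/(-67 - 23) + 11757/35) = √(1/(-90) + 11757/35) = √(-1/90 + 11757/35) = √(211619/630) = √14813330/210 ≈ 18.328)
8563 - K = 8563 - √14813330/210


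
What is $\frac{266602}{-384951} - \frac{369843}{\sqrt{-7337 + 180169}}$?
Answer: $- \frac{38086}{54993} - \frac{369843 \sqrt{10802}}{43208} \approx -890.31$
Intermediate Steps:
$\frac{266602}{-384951} - \frac{369843}{\sqrt{-7337 + 180169}} = 266602 \left(- \frac{1}{384951}\right) - \frac{369843}{\sqrt{172832}} = - \frac{38086}{54993} - \frac{369843}{4 \sqrt{10802}} = - \frac{38086}{54993} - 369843 \frac{\sqrt{10802}}{43208} = - \frac{38086}{54993} - \frac{369843 \sqrt{10802}}{43208}$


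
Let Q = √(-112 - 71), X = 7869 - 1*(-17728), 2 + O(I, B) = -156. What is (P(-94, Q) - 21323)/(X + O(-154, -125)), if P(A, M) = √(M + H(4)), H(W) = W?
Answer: -21323/25439 + √(4 + I*√183)/25439 ≈ -0.83808 + 8.8367e-5*I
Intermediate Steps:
O(I, B) = -158 (O(I, B) = -2 - 156 = -158)
X = 25597 (X = 7869 + 17728 = 25597)
Q = I*√183 (Q = √(-183) = I*√183 ≈ 13.528*I)
P(A, M) = √(4 + M) (P(A, M) = √(M + 4) = √(4 + M))
(P(-94, Q) - 21323)/(X + O(-154, -125)) = (√(4 + I*√183) - 21323)/(25597 - 158) = (-21323 + √(4 + I*√183))/25439 = (-21323 + √(4 + I*√183))*(1/25439) = -21323/25439 + √(4 + I*√183)/25439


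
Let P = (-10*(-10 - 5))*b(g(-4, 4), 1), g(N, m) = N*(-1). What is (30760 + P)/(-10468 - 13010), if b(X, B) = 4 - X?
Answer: -15380/11739 ≈ -1.3102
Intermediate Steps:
g(N, m) = -N
P = 0 (P = (-10*(-10 - 5))*(4 - (-1)*(-4)) = (-10*(-15))*(4 - 1*4) = 150*(4 - 4) = 150*0 = 0)
(30760 + P)/(-10468 - 13010) = (30760 + 0)/(-10468 - 13010) = 30760/(-23478) = 30760*(-1/23478) = -15380/11739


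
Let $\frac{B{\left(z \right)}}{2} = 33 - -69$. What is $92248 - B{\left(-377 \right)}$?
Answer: $92044$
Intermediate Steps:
$B{\left(z \right)} = 204$ ($B{\left(z \right)} = 2 \left(33 - -69\right) = 2 \left(33 + 69\right) = 2 \cdot 102 = 204$)
$92248 - B{\left(-377 \right)} = 92248 - 204 = 92044$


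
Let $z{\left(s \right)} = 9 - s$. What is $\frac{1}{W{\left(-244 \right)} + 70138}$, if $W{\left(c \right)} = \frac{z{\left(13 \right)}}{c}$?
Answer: $\frac{61}{4278419} \approx 1.4258 \cdot 10^{-5}$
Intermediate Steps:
$W{\left(c \right)} = - \frac{4}{c}$ ($W{\left(c \right)} = \frac{9 - 13}{c} = - \frac{4}{c}$)
$\frac{1}{W{\left(-244 \right)} + 70138} = \frac{1}{- \frac{4}{-244} + 70138} = \frac{1}{\left(-4\right) \left(- \frac{1}{244}\right) + 70138} = \frac{1}{\frac{1}{61} + 70138} = \frac{1}{\frac{4278419}{61}} = \frac{61}{4278419}$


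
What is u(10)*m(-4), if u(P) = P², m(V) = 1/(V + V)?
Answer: -25/2 ≈ -12.500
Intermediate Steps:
m(V) = 1/(2*V)
u(10)*m(-4) = 10²*((½)/(-4)) = 100*((½)*(-¼)) = 100*(-⅛) = -25/2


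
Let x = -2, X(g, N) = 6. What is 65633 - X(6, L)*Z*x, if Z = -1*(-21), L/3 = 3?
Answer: 65885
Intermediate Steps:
L = 9 (L = 3*3 = 9)
Z = 21
65633 - X(6, L)*Z*x = 65633 - 6*21*(-2) = 65633 - 126*(-2) = 65633 - 1*(-252) = 65633 + 252 = 65885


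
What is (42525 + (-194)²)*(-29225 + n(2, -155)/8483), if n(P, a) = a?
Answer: -19873180848630/8483 ≈ -2.3427e+9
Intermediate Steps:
(42525 + (-194)²)*(-29225 + n(2, -155)/8483) = (42525 + (-194)²)*(-29225 - 155/8483) = (42525 + 37636)*(-29225 - 155*1/8483) = 80161*(-29225 - 155/8483) = 80161*(-247915830/8483) = -19873180848630/8483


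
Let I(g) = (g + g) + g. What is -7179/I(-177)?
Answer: 2393/177 ≈ 13.520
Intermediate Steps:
I(g) = 3*g (I(g) = 2*g + g = 3*g)
-7179/I(-177) = -7179/(3*(-177)) = -7179/(-531) = -7179*(-1/531) = 2393/177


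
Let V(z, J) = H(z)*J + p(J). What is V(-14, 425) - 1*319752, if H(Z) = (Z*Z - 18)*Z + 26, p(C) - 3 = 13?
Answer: -1367786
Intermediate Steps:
p(C) = 16 (p(C) = 3 + 13 = 16)
H(Z) = 26 + Z*(-18 + Z**2) (H(Z) = (Z**2 - 18)*Z + 26 = (-18 + Z**2)*Z + 26 = Z*(-18 + Z**2) + 26 = 26 + Z*(-18 + Z**2))
V(z, J) = 16 + J*(26 + z**3 - 18*z) (V(z, J) = (26 + z**3 - 18*z)*J + 16 = J*(26 + z**3 - 18*z) + 16 = 16 + J*(26 + z**3 - 18*z))
V(-14, 425) - 1*319752 = (16 + 425*(26 + (-14)**3 - 18*(-14))) - 1*319752 = (16 + 425*(26 - 2744 + 252)) - 319752 = (16 + 425*(-2466)) - 319752 = (16 - 1048050) - 319752 = -1048034 - 319752 = -1367786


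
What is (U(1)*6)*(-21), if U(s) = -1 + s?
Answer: 0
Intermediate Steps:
(U(1)*6)*(-21) = ((-1 + 1)*6)*(-21) = (0*6)*(-21) = 0*(-21) = 0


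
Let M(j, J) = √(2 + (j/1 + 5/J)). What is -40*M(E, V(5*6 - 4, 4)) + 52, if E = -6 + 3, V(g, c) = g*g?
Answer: 52 - 20*I*√671/13 ≈ 52.0 - 39.852*I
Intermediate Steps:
V(g, c) = g²
E = -3
M(j, J) = √(2 + j + 5/J) (M(j, J) = √(2 + (j*1 + 5/J)) = √(2 + (j + 5/J)) = √(2 + j + 5/J))
-40*M(E, V(5*6 - 4, 4)) + 52 = -40*√(2 - 3 + 5/((5*6 - 4)²)) + 52 = -40*√(2 - 3 + 5/((30 - 4)²)) + 52 = -40*√(2 - 3 + 5/(26²)) + 52 = -40*√(2 - 3 + 5/676) + 52 = -20*I*√671/13 + 52 = 52 - 20*I*√671/13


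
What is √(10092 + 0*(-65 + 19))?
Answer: 58*√3 ≈ 100.46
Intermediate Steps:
√(10092 + 0*(-65 + 19)) = √(10092 + 0*(-46)) = √(10092 + 0) = √10092 = 58*√3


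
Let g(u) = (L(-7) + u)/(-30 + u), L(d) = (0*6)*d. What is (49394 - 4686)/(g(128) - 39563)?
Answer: -2190692/1938523 ≈ -1.1301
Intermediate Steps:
L(d) = 0 (L(d) = 0*d = 0)
g(u) = u/(-30 + u) (g(u) = (0 + u)/(-30 + u) = u/(-30 + u))
(49394 - 4686)/(g(128) - 39563) = (49394 - 4686)/(128/(-30 + 128) - 39563) = 44708/(128/98 - 39563) = 44708/(128*(1/98) - 39563) = 44708/(64/49 - 39563) = 44708/(-1938523/49) = 44708*(-49/1938523) = -2190692/1938523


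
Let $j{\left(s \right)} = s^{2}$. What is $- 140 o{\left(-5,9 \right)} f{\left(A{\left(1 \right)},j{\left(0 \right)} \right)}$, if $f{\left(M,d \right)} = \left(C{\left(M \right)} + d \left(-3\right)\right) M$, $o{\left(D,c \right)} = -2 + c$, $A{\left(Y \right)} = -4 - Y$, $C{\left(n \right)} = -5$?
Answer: $-24500$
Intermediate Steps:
$f{\left(M,d \right)} = M \left(-5 - 3 d\right)$ ($f{\left(M,d \right)} = \left(-5 + d \left(-3\right)\right) M = \left(-5 - 3 d\right) M = M \left(-5 - 3 d\right)$)
$- 140 o{\left(-5,9 \right)} f{\left(A{\left(1 \right)},j{\left(0 \right)} \right)} = - 140 \left(-2 + 9\right) \left(- \left(-4 - 1\right) \left(5 + 3 \cdot 0^{2}\right)\right) = \left(-140\right) 7 \left(- \left(-4 - 1\right) \left(5 + 3 \cdot 0\right)\right) = - 980 \left(\left(-1\right) \left(-5\right) \left(5 + 0\right)\right) = - 980 \left(\left(-1\right) \left(-5\right) 5\right) = \left(-980\right) 25 = -24500$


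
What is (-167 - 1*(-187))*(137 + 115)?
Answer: 5040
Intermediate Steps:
(-167 - 1*(-187))*(137 + 115) = (-167 + 187)*252 = 20*252 = 5040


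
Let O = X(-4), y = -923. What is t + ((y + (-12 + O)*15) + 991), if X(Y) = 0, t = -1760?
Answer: -1872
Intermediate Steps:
O = 0
t + ((y + (-12 + O)*15) + 991) = -1760 + ((-923 + (-12 + 0)*15) + 991) = -1760 + ((-923 - 12*15) + 991) = -1760 + ((-923 - 180) + 991) = -1760 + (-1103 + 991) = -1760 - 112 = -1872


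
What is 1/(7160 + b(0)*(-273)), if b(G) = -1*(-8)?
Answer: 1/4976 ≈ 0.00020096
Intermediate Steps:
b(G) = 8
1/(7160 + b(0)*(-273)) = 1/(7160 + 8*(-273)) = 1/(7160 - 2184) = 1/4976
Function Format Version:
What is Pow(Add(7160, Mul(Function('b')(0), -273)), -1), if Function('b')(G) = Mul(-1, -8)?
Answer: Rational(1, 4976) ≈ 0.00020096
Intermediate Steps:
Function('b')(G) = 8
Pow(Add(7160, Mul(Function('b')(0), -273)), -1) = Pow(Add(7160, Mul(8, -273)), -1) = Pow(Add(7160, -2184), -1) = Pow(4976, -1) = Rational(1, 4976)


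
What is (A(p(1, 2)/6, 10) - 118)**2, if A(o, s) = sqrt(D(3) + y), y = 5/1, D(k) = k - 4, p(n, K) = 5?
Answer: 13456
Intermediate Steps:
D(k) = -4 + k
y = 5 (y = 5*1 = 5)
A(o, s) = 2 (A(o, s) = sqrt((-4 + 3) + 5) = sqrt(-1 + 5) = sqrt(4) = 2)
(A(p(1, 2)/6, 10) - 118)**2 = (2 - 118)**2 = (-116)**2 = 13456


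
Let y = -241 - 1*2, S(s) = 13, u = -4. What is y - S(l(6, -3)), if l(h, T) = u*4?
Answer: -256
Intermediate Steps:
l(h, T) = -16 (l(h, T) = -4*4 = -16)
y = -243 (y = -241 - 2 = -243)
y - S(l(6, -3)) = -243 - 1*13 = -243 - 13 = -256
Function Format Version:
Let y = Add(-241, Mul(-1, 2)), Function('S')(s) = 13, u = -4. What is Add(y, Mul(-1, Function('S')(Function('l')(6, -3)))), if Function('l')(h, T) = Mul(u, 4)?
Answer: -256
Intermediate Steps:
Function('l')(h, T) = -16 (Function('l')(h, T) = Mul(-4, 4) = -16)
y = -243 (y = Add(-241, -2) = -243)
Add(y, Mul(-1, Function('S')(Function('l')(6, -3)))) = Add(-243, Mul(-1, 13)) = Add(-243, -13) = -256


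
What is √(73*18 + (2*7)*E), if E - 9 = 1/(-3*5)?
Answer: √323790/15 ≈ 37.935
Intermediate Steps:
E = 134/15 (E = 9 + 1/(-3*5) = 9 + 1/(-15) = 9 - 1/15 = 134/15 ≈ 8.9333)
√(73*18 + (2*7)*E) = √(73*18 + (2*7)*(134/15)) = √(1314 + 14*(134/15)) = √(1314 + 1876/15) = √(21586/15) = √323790/15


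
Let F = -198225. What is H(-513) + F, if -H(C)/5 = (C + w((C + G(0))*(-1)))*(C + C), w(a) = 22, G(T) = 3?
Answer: -2717055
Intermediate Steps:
H(C) = -10*C*(22 + C) (H(C) = -5*(C + 22)*(C + C) = -5*(22 + C)*2*C = -10*C*(22 + C))
H(-513) + F = -10*(-513)*(22 - 513) - 198225 = -10*(-513)*(-491) - 198225 = -2518830 - 198225 = -2717055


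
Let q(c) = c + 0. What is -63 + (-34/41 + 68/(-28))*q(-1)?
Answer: -17146/287 ≈ -59.742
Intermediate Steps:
q(c) = c
-63 + (-34/41 + 68/(-28))*q(-1) = -63 + (-34/41 + 68/(-28))*(-1) = -63 + (-34*1/41 + 68*(-1/28))*(-1) = -63 + (-34/41 - 17/7)*(-1) = -63 - 935/287*(-1) = -63 + 935/287 = -17146/287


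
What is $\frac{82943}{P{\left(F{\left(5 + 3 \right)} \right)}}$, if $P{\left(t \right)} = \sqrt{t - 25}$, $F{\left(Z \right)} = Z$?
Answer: $- 4879 i \sqrt{17} \approx - 20117.0 i$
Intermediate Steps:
$P{\left(t \right)} = \sqrt{-25 + t}$
$\frac{82943}{P{\left(F{\left(5 + 3 \right)} \right)}} = \frac{82943}{\sqrt{-25 + \left(5 + 3\right)}} = \frac{82943}{\sqrt{-25 + 8}} = \frac{82943}{\sqrt{-17}} = \frac{82943}{i \sqrt{17}} = 82943 \left(- \frac{i \sqrt{17}}{17}\right) = - 4879 i \sqrt{17}$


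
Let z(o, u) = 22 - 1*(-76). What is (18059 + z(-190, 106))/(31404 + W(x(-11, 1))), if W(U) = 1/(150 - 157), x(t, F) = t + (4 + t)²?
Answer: 1897/3281 ≈ 0.57818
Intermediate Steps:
z(o, u) = 98 (z(o, u) = 22 + 76 = 98)
W(U) = -⅐ (W(U) = 1/(-7) = -⅐)
(18059 + z(-190, 106))/(31404 + W(x(-11, 1))) = (18059 + 98)/(31404 - ⅐) = 18157/(219827/7) = 18157*(7/219827) = 1897/3281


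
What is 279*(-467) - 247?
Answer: -130540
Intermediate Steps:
279*(-467) - 247 = -130293 - 247 = -130540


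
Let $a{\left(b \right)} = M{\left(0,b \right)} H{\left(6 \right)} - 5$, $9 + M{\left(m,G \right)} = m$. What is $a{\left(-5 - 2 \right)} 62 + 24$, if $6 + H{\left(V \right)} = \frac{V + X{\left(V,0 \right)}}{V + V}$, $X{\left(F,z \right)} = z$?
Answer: $2783$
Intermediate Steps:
$M{\left(m,G \right)} = -9 + m$
$H{\left(V \right)} = - \frac{11}{2}$ ($H{\left(V \right)} = -6 + \frac{V + 0}{V + V} = -6 + \frac{V}{2 V} = -6 + V \frac{1}{2 V} = -6 + \frac{1}{2} = - \frac{11}{2}$)
$a{\left(b \right)} = \frac{89}{2}$ ($a{\left(b \right)} = \left(-9 + 0\right) \left(- \frac{11}{2}\right) - 5 = \left(-9\right) \left(- \frac{11}{2}\right) - 5 = \frac{99}{2} - 5 = \frac{89}{2}$)
$a{\left(-5 - 2 \right)} 62 + 24 = \frac{89}{2} \cdot 62 + 24 = 2759 + 24 = 2783$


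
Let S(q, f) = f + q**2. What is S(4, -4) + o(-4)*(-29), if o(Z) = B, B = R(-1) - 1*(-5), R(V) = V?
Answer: -104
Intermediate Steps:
B = 4 (B = -1 - 1*(-5) = -1 + 5 = 4)
o(Z) = 4
S(4, -4) + o(-4)*(-29) = (-4 + 4**2) + 4*(-29) = (-4 + 16) - 116 = 12 - 116 = -104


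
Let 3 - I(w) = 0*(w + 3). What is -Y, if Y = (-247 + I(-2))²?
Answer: -59536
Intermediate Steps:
I(w) = 3 (I(w) = 3 - 0*(w + 3) = 3 - 0*(3 + w) = 3 - 1*0 = 3 + 0 = 3)
Y = 59536 (Y = (-247 + 3)² = (-244)² = 59536)
-Y = -1*59536 = -59536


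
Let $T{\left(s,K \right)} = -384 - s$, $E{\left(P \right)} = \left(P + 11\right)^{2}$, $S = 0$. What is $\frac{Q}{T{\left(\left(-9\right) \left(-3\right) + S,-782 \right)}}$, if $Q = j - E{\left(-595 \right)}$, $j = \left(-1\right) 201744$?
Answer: $\frac{542800}{411} \approx 1320.7$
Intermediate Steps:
$j = -201744$
$E{\left(P \right)} = \left(11 + P\right)^{2}$
$Q = -542800$ ($Q = -201744 - \left(11 - 595\right)^{2} = -201744 - \left(-584\right)^{2} = -201744 - 341056 = -542800$)
$\frac{Q}{T{\left(\left(-9\right) \left(-3\right) + S,-782 \right)}} = - \frac{542800}{-384 - \left(\left(-9\right) \left(-3\right) + 0\right)} = - \frac{542800}{-384 - \left(27 + 0\right)} = - \frac{542800}{-384 - 27} = - \frac{542800}{-411} = \left(-542800\right) \left(- \frac{1}{411}\right) = \frac{542800}{411}$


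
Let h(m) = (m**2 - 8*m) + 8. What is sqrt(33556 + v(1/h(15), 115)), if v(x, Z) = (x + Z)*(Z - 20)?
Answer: 4*sqrt(35499289)/113 ≈ 210.91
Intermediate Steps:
h(m) = 8 + m**2 - 8*m
v(x, Z) = (-20 + Z)*(Z + x) (v(x, Z) = (Z + x)*(-20 + Z) = (-20 + Z)*(Z + x))
sqrt(33556 + v(1/h(15), 115)) = sqrt(33556 + (115**2 - 20*115 - 20/(8 + 15**2 - 8*15) + 115/(8 + 15**2 - 8*15))) = sqrt(33556 + (13225 - 2300 - 20/(8 + 225 - 120) + 115/(8 + 225 - 120))) = sqrt(33556 + (13225 - 2300 - 20/113 + 115/113)) = sqrt(33556 + 1234620/113) = sqrt(5026448/113) = 4*sqrt(35499289)/113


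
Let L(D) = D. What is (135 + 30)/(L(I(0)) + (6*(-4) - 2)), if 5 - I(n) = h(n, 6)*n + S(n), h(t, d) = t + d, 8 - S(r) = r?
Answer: -165/29 ≈ -5.6897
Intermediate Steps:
S(r) = 8 - r
h(t, d) = d + t
I(n) = -3 + n - n*(6 + n) (I(n) = 5 - ((6 + n)*n + (8 - n)) = 5 - (n*(6 + n) + (8 - n)) = 5 - (8 - n + n*(6 + n)) = 5 + (-8 + n - n*(6 + n)) = -3 + n - n*(6 + n))
(135 + 30)/(L(I(0)) + (6*(-4) - 2)) = (135 + 30)/((-3 + 0 - 1*0*(6 + 0)) + (6*(-4) - 2)) = 165/((-3 + 0 - 1*0*6) + (-24 - 2)) = 165/((-3 + 0 + 0) - 26) = 165/(-3 - 26) = 165/(-29) = -1/29*165 = -165/29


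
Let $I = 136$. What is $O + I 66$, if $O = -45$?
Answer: $8931$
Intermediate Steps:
$O + I 66 = -45 + 136 \cdot 66 = -45 + 8976 = 8931$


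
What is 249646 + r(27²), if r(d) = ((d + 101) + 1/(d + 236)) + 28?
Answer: 241736361/965 ≈ 2.5050e+5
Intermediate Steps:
r(d) = 129 + d + 1/(236 + d) (r(d) = ((101 + d) + 1/(236 + d)) + 28 = (101 + d + 1/(236 + d)) + 28 = 129 + d + 1/(236 + d))
249646 + r(27²) = 249646 + (30445 + (27²)² + 365*27²)/(236 + 27²) = 249646 + (30445 + 729² + 365*729)/(236 + 729) = 249646 + (30445 + 531441 + 266085)/965 = 249646 + (1/965)*827971 = 249646 + 827971/965 = 241736361/965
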